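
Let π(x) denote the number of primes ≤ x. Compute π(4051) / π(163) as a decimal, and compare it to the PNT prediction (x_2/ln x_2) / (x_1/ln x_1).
π(4051)/π(163) = 559/38 ≈ 14.7105;  PNT prediction ≈ 15.2399.

π(163) = 38 and π(4051) = 559, so π(4051)/π(163) ≈ 14.7105. The PNT-predicted ratio is (4051/ln(4051)) / (163/ln(163)) ≈ 15.2399. The two agree to within a few percent, as expected.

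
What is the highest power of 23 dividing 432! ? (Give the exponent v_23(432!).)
v_23(432!) = 18

Legendre's formula: v_p(n!) = Σ_{k ≥ 1} ⌊n / p^k⌋. For p = 23, n = 432, the terms are:
  ⌊432/23^1⌋ = ⌊432/23⌋ = 18
(the next term ⌊432/23^2⌋ = 0, terminating the sum). Summing: v_23(432!) = 18 = 18.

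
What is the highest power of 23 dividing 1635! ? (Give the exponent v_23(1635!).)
v_23(1635!) = 74

Legendre's formula: v_p(n!) = Σ_{k ≥ 1} ⌊n / p^k⌋. For p = 23, n = 1635, the terms are:
  ⌊1635/23^1⌋ = ⌊1635/23⌋ = 71
  ⌊1635/23^2⌋ = ⌊1635/529⌋ = 3
(the next term ⌊1635/23^3⌋ = 0, terminating the sum). Summing: v_23(1635!) = 71 + 3 = 74.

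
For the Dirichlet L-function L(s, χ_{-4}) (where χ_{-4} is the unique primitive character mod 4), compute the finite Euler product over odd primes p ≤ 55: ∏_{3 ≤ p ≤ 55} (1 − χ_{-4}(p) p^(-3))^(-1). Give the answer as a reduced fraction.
∏ = 825131832927904152751703886265311831503045/851571808026684219819301170519057245405184

The odd primes p ≤ 55 are [3, 5, 7, 11, 13, 17, 19, 23, 29, 31, 37, 41, 43, 47, 53]. For each, χ(p) = 1 if p ≡ 1 mod 4, χ(p) = −1 if p ≡ 3 mod 4. Taking (1 − χ(p)/p^3)^(-1) = p^3/(p^3 − χ(p)): (1 − (-1)/3^3)^(-1) · (1 − (1)/5^3)^(-1) · (1 − (-1)/7^3)^(-1) · (1 − (-1)/11^3)^(-1) · (1 − (1)/13^3)^(-1) · (1 − (1)/17^3)^(-1) · (1 − (-1)/19^3)^(-1) · (1 − (-1)/23^3)^(-1) · (1 − (1)/29^3)^(-1) · (1 − (-1)/31^3)^(-1) · (1 − (1)/37^3)^(-1) · (1 − (1)/41^3)^(-1) · (1 − (-1)/43^3)^(-1) · (1 − (-1)/47^3)^(-1) · (1 − (1)/53^3)^(-1) = 825131832927904152751703886265311831503045/851571808026684219819301170519057245405184.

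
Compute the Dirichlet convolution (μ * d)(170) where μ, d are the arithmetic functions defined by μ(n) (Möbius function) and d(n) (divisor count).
(μ * d)(170) = 1

Divisors of 170: [1, 2, 5, 10, 17, 34, 85, 170]. For each d | 170:
  d = 1: μ(1) · d(170/1) = 1 · 8 = 8
  d = 2: μ(2) · d(170/2) = -1 · 4 = -4
  d = 5: μ(5) · d(170/5) = -1 · 4 = -4
  d = 10: μ(10) · d(170/10) = 1 · 2 = 2
  d = 17: μ(17) · d(170/17) = -1 · 4 = -4
  d = 34: μ(34) · d(170/34) = 1 · 2 = 2
  d = 85: μ(85) · d(170/85) = 1 · 2 = 2
  d = 170: μ(170) · d(170/170) = -1 · 1 = -1
Summing: (μ * d)(170) = 8 + -4 + -4 + 2 + -4 + 2 + 2 + -1 = 1.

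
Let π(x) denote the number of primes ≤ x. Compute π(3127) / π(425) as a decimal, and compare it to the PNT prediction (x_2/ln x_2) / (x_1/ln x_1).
π(3127)/π(425) = 445/82 ≈ 5.4268;  PNT prediction ≈ 5.5331.

π(425) = 82 and π(3127) = 445, so π(3127)/π(425) ≈ 5.4268. The PNT-predicted ratio is (3127/ln(3127)) / (425/ln(425)) ≈ 5.5331. The two agree to within a few percent, as expected.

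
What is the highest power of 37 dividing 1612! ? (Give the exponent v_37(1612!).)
v_37(1612!) = 44

Legendre's formula: v_p(n!) = Σ_{k ≥ 1} ⌊n / p^k⌋. For p = 37, n = 1612, the terms are:
  ⌊1612/37^1⌋ = ⌊1612/37⌋ = 43
  ⌊1612/37^2⌋ = ⌊1612/1369⌋ = 1
(the next term ⌊1612/37^3⌋ = 0, terminating the sum). Summing: v_37(1612!) = 43 + 1 = 44.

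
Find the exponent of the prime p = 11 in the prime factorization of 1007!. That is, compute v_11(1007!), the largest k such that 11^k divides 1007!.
v_11(1007!) = 99

Legendre's formula: v_p(n!) = Σ_{k ≥ 1} ⌊n / p^k⌋. For p = 11, n = 1007, the terms are:
  ⌊1007/11^1⌋ = ⌊1007/11⌋ = 91
  ⌊1007/11^2⌋ = ⌊1007/121⌋ = 8
(the next term ⌊1007/11^3⌋ = 0, terminating the sum). Summing: v_11(1007!) = 91 + 8 = 99.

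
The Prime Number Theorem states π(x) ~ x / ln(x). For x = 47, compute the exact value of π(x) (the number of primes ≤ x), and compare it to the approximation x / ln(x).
π(47) = 15;  x/ln(x) ≈ 12.21;  relative error ≈ 18.62%.

Directly count primes up to 47: π(47) = 15. The PNT approximation gives 47/ln(47) ≈ 47/3.85015 ≈ 12.21. Relative error (π(x) − x/ln(x)) / π(x) ≈ 18.62%; the approximation is known to undercount slightly (Li(x) is a better estimate).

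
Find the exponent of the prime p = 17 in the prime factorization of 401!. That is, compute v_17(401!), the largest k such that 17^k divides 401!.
v_17(401!) = 24

Legendre's formula: v_p(n!) = Σ_{k ≥ 1} ⌊n / p^k⌋. For p = 17, n = 401, the terms are:
  ⌊401/17^1⌋ = ⌊401/17⌋ = 23
  ⌊401/17^2⌋ = ⌊401/289⌋ = 1
(the next term ⌊401/17^3⌋ = 0, terminating the sum). Summing: v_17(401!) = 23 + 1 = 24.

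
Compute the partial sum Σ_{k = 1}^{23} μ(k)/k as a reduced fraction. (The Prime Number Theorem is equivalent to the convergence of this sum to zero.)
Σ μ(k)/k = -249979/223092870

Values of μ(k) for 1 ≤ k ≤ 23: μ(1) = 1, μ(2) = -1, μ(3) = -1, μ(5) = -1, μ(6) = 1, μ(7) = -1, μ(10) = 1, μ(11) = -1, μ(13) = -1, μ(14) = 1, μ(15) = 1, μ(17) = -1, μ(19) = -1, μ(21) = 1, μ(22) = 1, μ(23) = -1, with μ = 0 on non-squarefree integers. Summing μ(k)/k for k where μ(k) ≠ 0 gives -249979/223092870 ≈ -0.0011. (PNT ⟺ this sum → 0 as n → ∞.)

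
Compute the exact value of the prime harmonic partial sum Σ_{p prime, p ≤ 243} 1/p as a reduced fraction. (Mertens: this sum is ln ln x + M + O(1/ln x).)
Σ 1/p = 506873196134241441348690763593294873492730445394823722837469097176314709804649267964680634478659521/256041159035492609053110100510385311995538591998443060216114576417920917800321526504084465112487730

π(243) = 53, so the primes ≤ 243 are [2, 3, 5, 7, 11, 13, 17, 19, 23, 29, 31, 37, 41, 43, 47, 53, 59, 61, 67, 71, 73, 79, 83, 89, 97, 101, 103, 107, 109, 113, 127, 131, 137, 139, 149, 151, 157, 163, 167, 173, 179, 181, 191, 193, 197, 199, 211, 223, 227, 229, 233, 239, 241]. Summing 1/p over these primes: 506873196134241441348690763593294873492730445394823722837469097176314709804649267964680634478659521/256041159035492609053110100510385311995538591998443060216114576417920917800321526504084465112487730 ≈ 1.9797. Mertens estimate ln ln(243) + 0.2615 ≈ 1.9650.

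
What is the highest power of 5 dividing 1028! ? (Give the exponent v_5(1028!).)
v_5(1028!) = 255

Legendre's formula: v_p(n!) = Σ_{k ≥ 1} ⌊n / p^k⌋. For p = 5, n = 1028, the terms are:
  ⌊1028/5^1⌋ = ⌊1028/5⌋ = 205
  ⌊1028/5^2⌋ = ⌊1028/25⌋ = 41
  ⌊1028/5^3⌋ = ⌊1028/125⌋ = 8
  ⌊1028/5^4⌋ = ⌊1028/625⌋ = 1
(the next term ⌊1028/5^5⌋ = 0, terminating the sum). Summing: v_5(1028!) = 205 + 41 + 8 + 1 = 255.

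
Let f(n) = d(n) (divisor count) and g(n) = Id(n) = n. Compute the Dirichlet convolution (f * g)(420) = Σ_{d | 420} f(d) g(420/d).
(d * Id)(420) = 3465

Divisors of 420: [1, 2, 3, 4, 5, 6, 7, 10, 12, 14, 15, 20, 21, 28, 30, 35, 42, 60, 70, 84, 105, 140, 210, 420]. For each d | 420:
  d = 1: d(1) · Id(420/1) = 1 · 420 = 420
  d = 2: d(2) · Id(420/2) = 2 · 210 = 420
  d = 3: d(3) · Id(420/3) = 2 · 140 = 280
  d = 4: d(4) · Id(420/4) = 3 · 105 = 315
  d = 5: d(5) · Id(420/5) = 2 · 84 = 168
  d = 6: d(6) · Id(420/6) = 4 · 70 = 280
  d = 7: d(7) · Id(420/7) = 2 · 60 = 120
  d = 10: d(10) · Id(420/10) = 4 · 42 = 168
  d = 12: d(12) · Id(420/12) = 6 · 35 = 210
  d = 14: d(14) · Id(420/14) = 4 · 30 = 120
  d = 15: d(15) · Id(420/15) = 4 · 28 = 112
  d = 20: d(20) · Id(420/20) = 6 · 21 = 126
  d = 21: d(21) · Id(420/21) = 4 · 20 = 80
  d = 28: d(28) · Id(420/28) = 6 · 15 = 90
  d = 30: d(30) · Id(420/30) = 8 · 14 = 112
  d = 35: d(35) · Id(420/35) = 4 · 12 = 48
  d = 42: d(42) · Id(420/42) = 8 · 10 = 80
  d = 60: d(60) · Id(420/60) = 12 · 7 = 84
  d = 70: d(70) · Id(420/70) = 8 · 6 = 48
  d = 84: d(84) · Id(420/84) = 12 · 5 = 60
  d = 105: d(105) · Id(420/105) = 8 · 4 = 32
  d = 140: d(140) · Id(420/140) = 12 · 3 = 36
  d = 210: d(210) · Id(420/210) = 16 · 2 = 32
  d = 420: d(420) · Id(420/420) = 24 · 1 = 24
Summing: (d * Id)(420) = 420 + 420 + 280 + 315 + 168 + 280 + 120 + 168 + 210 + 120 + 112 + 126 + 80 + 90 + 112 + 48 + 80 + 84 + 48 + 60 + 32 + 36 + 32 + 24 = 3465.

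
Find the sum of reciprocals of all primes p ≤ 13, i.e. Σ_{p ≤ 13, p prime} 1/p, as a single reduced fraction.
Σ 1/p = 40361/30030

π(13) = 6, so the primes ≤ 13 are [2, 3, 5, 7, 11, 13]. Summing 1/p over these primes: 40361/30030 ≈ 1.3440. Mertens estimate ln ln(13) + 0.2615 ≈ 1.2034.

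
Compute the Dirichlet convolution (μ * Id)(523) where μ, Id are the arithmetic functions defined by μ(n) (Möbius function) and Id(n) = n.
(μ * Id)(523) = 522

Divisors of 523: [1, 523]. For each d | 523:
  d = 1: μ(1) · Id(523/1) = 1 · 523 = 523
  d = 523: μ(523) · Id(523/523) = -1 · 1 = -1
Summing: (μ * Id)(523) = 523 + -1 = 522.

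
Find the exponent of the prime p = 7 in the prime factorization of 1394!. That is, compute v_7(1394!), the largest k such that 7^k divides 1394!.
v_7(1394!) = 231

Legendre's formula: v_p(n!) = Σ_{k ≥ 1} ⌊n / p^k⌋. For p = 7, n = 1394, the terms are:
  ⌊1394/7^1⌋ = ⌊1394/7⌋ = 199
  ⌊1394/7^2⌋ = ⌊1394/49⌋ = 28
  ⌊1394/7^3⌋ = ⌊1394/343⌋ = 4
(the next term ⌊1394/7^4⌋ = 0, terminating the sum). Summing: v_7(1394!) = 199 + 28 + 4 = 231.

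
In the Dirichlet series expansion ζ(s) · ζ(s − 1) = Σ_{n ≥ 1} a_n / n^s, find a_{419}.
σ(419) = 420

In the product (Σ m^0/m^s)(Σ k / k^s) = Σ (Σ_{d | n} d) / n^s, the coefficient of 1/n^s is σ(n) = Σ_{d | n} d. For n = 419, divisors are [1, 419]; summing: σ(419) = 420.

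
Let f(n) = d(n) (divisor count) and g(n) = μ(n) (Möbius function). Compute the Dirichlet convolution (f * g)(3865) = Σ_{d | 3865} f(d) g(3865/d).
(d * μ)(3865) = 1

Divisors of 3865: [1, 5, 773, 3865]. For each d | 3865:
  d = 1: d(1) · μ(3865/1) = 1 · 1 = 1
  d = 5: d(5) · μ(3865/5) = 2 · -1 = -2
  d = 773: d(773) · μ(3865/773) = 2 · -1 = -2
  d = 3865: d(3865) · μ(3865/3865) = 4 · 1 = 4
Summing: (d * μ)(3865) = 1 + -2 + -2 + 4 = 1.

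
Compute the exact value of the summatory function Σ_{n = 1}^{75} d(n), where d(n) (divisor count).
Σ_{n ≤ 75} d(n) = 338

Compute d(n) for each 1 ≤ n ≤ 75: d(1) = 1, d(2) = 2, d(3) = 2, d(4) = 3, d(5) = 2, d(6) = 4, d(7) = 2, d(8) = 4, d(9) = 3, d(10) = 4, d(11) = 2, d(12) = 6, d(13) = 2, d(14) = 4, d(15) = 4, d(16) = 5, d(17) = 2, d(18) = 6, d(19) = 2, d(20) = 6, d(21) = 4, d(22) = 4, d(23) = 2, d(24) = 8, d(25) = 3, d(26) = 4, d(27) = 4, d(28) = 6, d(29) = 2, d(30) = 8, d(31) = 2, d(32) = 6, d(33) = 4, d(34) = 4, d(35) = 4, d(36) = 9, d(37) = 2, d(38) = 4, d(39) = 4, d(40) = 8, d(41) = 2, d(42) = 8, d(43) = 2, d(44) = 6, d(45) = 6, d(46) = 4, d(47) = 2, d(48) = 10, d(49) = 3, d(50) = 6, d(51) = 4, d(52) = 6, d(53) = 2, d(54) = 8, d(55) = 4, d(56) = 8, d(57) = 4, d(58) = 4, d(59) = 2, d(60) = 12, d(61) = 2, d(62) = 4, d(63) = 6, d(64) = 7, d(65) = 4, d(66) = 8, d(67) = 2, d(68) = 6, d(69) = 4, d(70) = 8, d(71) = 2, d(72) = 12, d(73) = 2, d(74) = 4, d(75) = 6. Summing all 75 values: 338. (Dirichlet's divisor formula: Σ_{n ≤ x} d(n) = x ln(x) + (2γ − 1) x + O(√x). For x = 75, the asymptotic estimate is ≈ 335.39.)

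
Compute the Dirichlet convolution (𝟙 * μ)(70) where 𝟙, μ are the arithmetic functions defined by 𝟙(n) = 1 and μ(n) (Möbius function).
(𝟙 * μ)(70) = 0

Divisors of 70: [1, 2, 5, 7, 10, 14, 35, 70]. For each d | 70:
  d = 1: 𝟙(1) · μ(70/1) = 1 · -1 = -1
  d = 2: 𝟙(2) · μ(70/2) = 1 · 1 = 1
  d = 5: 𝟙(5) · μ(70/5) = 1 · 1 = 1
  d = 7: 𝟙(7) · μ(70/7) = 1 · 1 = 1
  d = 10: 𝟙(10) · μ(70/10) = 1 · -1 = -1
  d = 14: 𝟙(14) · μ(70/14) = 1 · -1 = -1
  d = 35: 𝟙(35) · μ(70/35) = 1 · -1 = -1
  d = 70: 𝟙(70) · μ(70/70) = 1 · 1 = 1
Summing: (𝟙 * μ)(70) = -1 + 1 + 1 + 1 + -1 + -1 + -1 + 1 = 0.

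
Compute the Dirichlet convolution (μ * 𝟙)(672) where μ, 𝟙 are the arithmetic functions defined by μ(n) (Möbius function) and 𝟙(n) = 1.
(μ * 𝟙)(672) = 0

Divisors of 672: [1, 2, 3, 4, 6, 7, 8, 12, 14, 16, 21, 24, 28, 32, 42, 48, 56, 84, 96, 112, 168, 224, 336, 672]. For each d | 672:
  d = 1: μ(1) · 𝟙(672/1) = 1 · 1 = 1
  d = 2: μ(2) · 𝟙(672/2) = -1 · 1 = -1
  d = 3: μ(3) · 𝟙(672/3) = -1 · 1 = -1
  d = 4: μ(4) · 𝟙(672/4) = 0 · 1 = 0
  d = 6: μ(6) · 𝟙(672/6) = 1 · 1 = 1
  d = 7: μ(7) · 𝟙(672/7) = -1 · 1 = -1
  d = 8: μ(8) · 𝟙(672/8) = 0 · 1 = 0
  d = 12: μ(12) · 𝟙(672/12) = 0 · 1 = 0
  d = 14: μ(14) · 𝟙(672/14) = 1 · 1 = 1
  d = 16: μ(16) · 𝟙(672/16) = 0 · 1 = 0
  d = 21: μ(21) · 𝟙(672/21) = 1 · 1 = 1
  d = 24: μ(24) · 𝟙(672/24) = 0 · 1 = 0
  d = 28: μ(28) · 𝟙(672/28) = 0 · 1 = 0
  d = 32: μ(32) · 𝟙(672/32) = 0 · 1 = 0
  d = 42: μ(42) · 𝟙(672/42) = -1 · 1 = -1
  d = 48: μ(48) · 𝟙(672/48) = 0 · 1 = 0
  d = 56: μ(56) · 𝟙(672/56) = 0 · 1 = 0
  d = 84: μ(84) · 𝟙(672/84) = 0 · 1 = 0
  d = 96: μ(96) · 𝟙(672/96) = 0 · 1 = 0
  d = 112: μ(112) · 𝟙(672/112) = 0 · 1 = 0
  d = 168: μ(168) · 𝟙(672/168) = 0 · 1 = 0
  d = 224: μ(224) · 𝟙(672/224) = 0 · 1 = 0
  d = 336: μ(336) · 𝟙(672/336) = 0 · 1 = 0
  d = 672: μ(672) · 𝟙(672/672) = 0 · 1 = 0
Summing: (μ * 𝟙)(672) = 1 + -1 + -1 + 0 + 1 + -1 + 0 + 0 + 1 + 0 + 1 + 0 + 0 + 0 + -1 + 0 + 0 + 0 + 0 + 0 + 0 + 0 + 0 + 0 = 0.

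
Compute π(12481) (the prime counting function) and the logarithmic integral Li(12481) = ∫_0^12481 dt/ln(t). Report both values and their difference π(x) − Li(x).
π(12481) = 1489;  Li(12481) ≈ 1512.20;  π(x) − Li(x) ≈ -23.20.

Direct count of primes ≤ 12481 gives π(12481) = 1489. Numerical evaluation of the logarithmic integral gives Li(12481) ≈ 1512.20. The difference π(x) − Li(x) ≈ -23.20 is typically negative for small/moderate x (Li(x) overestimates), though Littlewood's theorem shows this sign changes infinitely often.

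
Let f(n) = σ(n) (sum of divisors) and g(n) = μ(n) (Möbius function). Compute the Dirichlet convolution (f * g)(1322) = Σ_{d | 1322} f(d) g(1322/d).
(σ * μ)(1322) = 1322

Divisors of 1322: [1, 2, 661, 1322]. For each d | 1322:
  d = 1: σ(1) · μ(1322/1) = 1 · 1 = 1
  d = 2: σ(2) · μ(1322/2) = 3 · -1 = -3
  d = 661: σ(661) · μ(1322/661) = 662 · -1 = -662
  d = 1322: σ(1322) · μ(1322/1322) = 1986 · 1 = 1986
Summing: (σ * μ)(1322) = 1 + -3 + -662 + 1986 = 1322.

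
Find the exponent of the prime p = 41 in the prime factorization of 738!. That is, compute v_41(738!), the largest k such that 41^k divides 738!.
v_41(738!) = 18

Legendre's formula: v_p(n!) = Σ_{k ≥ 1} ⌊n / p^k⌋. For p = 41, n = 738, the terms are:
  ⌊738/41^1⌋ = ⌊738/41⌋ = 18
(the next term ⌊738/41^2⌋ = 0, terminating the sum). Summing: v_41(738!) = 18 = 18.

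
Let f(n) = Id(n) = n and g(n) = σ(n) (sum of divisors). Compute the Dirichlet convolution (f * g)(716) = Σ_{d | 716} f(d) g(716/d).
(Id * σ)(716) = 6103

Divisors of 716: [1, 2, 4, 179, 358, 716]. For each d | 716:
  d = 1: Id(1) · σ(716/1) = 1 · 1260 = 1260
  d = 2: Id(2) · σ(716/2) = 2 · 540 = 1080
  d = 4: Id(4) · σ(716/4) = 4 · 180 = 720
  d = 179: Id(179) · σ(716/179) = 179 · 7 = 1253
  d = 358: Id(358) · σ(716/358) = 358 · 3 = 1074
  d = 716: Id(716) · σ(716/716) = 716 · 1 = 716
Summing: (Id * σ)(716) = 1260 + 1080 + 720 + 1253 + 1074 + 716 = 6103.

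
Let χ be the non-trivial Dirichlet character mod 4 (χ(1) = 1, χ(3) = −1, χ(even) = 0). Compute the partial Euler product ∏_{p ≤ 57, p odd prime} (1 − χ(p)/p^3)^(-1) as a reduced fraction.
∏ = 825131832927904152751703886265311831503045/851571808026684219819301170519057245405184

The odd primes p ≤ 57 are [3, 5, 7, 11, 13, 17, 19, 23, 29, 31, 37, 41, 43, 47, 53]. For each, χ(p) = 1 if p ≡ 1 mod 4, χ(p) = −1 if p ≡ 3 mod 4. Taking (1 − χ(p)/p^3)^(-1) = p^3/(p^3 − χ(p)): (1 − (-1)/3^3)^(-1) · (1 − (1)/5^3)^(-1) · (1 − (-1)/7^3)^(-1) · (1 − (-1)/11^3)^(-1) · (1 − (1)/13^3)^(-1) · (1 − (1)/17^3)^(-1) · (1 − (-1)/19^3)^(-1) · (1 − (-1)/23^3)^(-1) · (1 − (1)/29^3)^(-1) · (1 − (-1)/31^3)^(-1) · (1 − (1)/37^3)^(-1) · (1 − (1)/41^3)^(-1) · (1 − (-1)/43^3)^(-1) · (1 − (-1)/47^3)^(-1) · (1 − (1)/53^3)^(-1) = 825131832927904152751703886265311831503045/851571808026684219819301170519057245405184.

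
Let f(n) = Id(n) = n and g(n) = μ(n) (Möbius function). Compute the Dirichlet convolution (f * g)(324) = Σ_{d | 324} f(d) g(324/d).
(Id * μ)(324) = 108

Divisors of 324: [1, 2, 3, 4, 6, 9, 12, 18, 27, 36, 54, 81, 108, 162, 324]. For each d | 324:
  d = 1: Id(1) · μ(324/1) = 1 · 0 = 0
  d = 2: Id(2) · μ(324/2) = 2 · 0 = 0
  d = 3: Id(3) · μ(324/3) = 3 · 0 = 0
  d = 4: Id(4) · μ(324/4) = 4 · 0 = 0
  d = 6: Id(6) · μ(324/6) = 6 · 0 = 0
  d = 9: Id(9) · μ(324/9) = 9 · 0 = 0
  d = 12: Id(12) · μ(324/12) = 12 · 0 = 0
  d = 18: Id(18) · μ(324/18) = 18 · 0 = 0
  d = 27: Id(27) · μ(324/27) = 27 · 0 = 0
  d = 36: Id(36) · μ(324/36) = 36 · 0 = 0
  d = 54: Id(54) · μ(324/54) = 54 · 1 = 54
  d = 81: Id(81) · μ(324/81) = 81 · 0 = 0
  d = 108: Id(108) · μ(324/108) = 108 · -1 = -108
  d = 162: Id(162) · μ(324/162) = 162 · -1 = -162
  d = 324: Id(324) · μ(324/324) = 324 · 1 = 324
Summing: (Id * μ)(324) = 0 + 0 + 0 + 0 + 0 + 0 + 0 + 0 + 0 + 0 + 54 + 0 + -108 + -162 + 324 = 108.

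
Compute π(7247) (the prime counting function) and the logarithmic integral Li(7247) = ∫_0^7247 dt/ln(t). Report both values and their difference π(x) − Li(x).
π(7247) = 927;  Li(7247) ≈ 942.17;  π(x) − Li(x) ≈ -15.17.

Direct count of primes ≤ 7247 gives π(7247) = 927. Numerical evaluation of the logarithmic integral gives Li(7247) ≈ 942.17. The difference π(x) − Li(x) ≈ -15.17 is typically negative for small/moderate x (Li(x) overestimates), though Littlewood's theorem shows this sign changes infinitely often.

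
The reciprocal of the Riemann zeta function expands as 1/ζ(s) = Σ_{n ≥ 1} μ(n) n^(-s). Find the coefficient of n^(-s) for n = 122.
μ(122) = 1

Factor n = 122 = 2 · 61. μ(n) = 0 if any exponent ≥ 2 (not squarefree); otherwise μ(n) = (−1)^{ω(n)} where ω(n) is the number of distinct prime factors. Applying: μ(122) = 1.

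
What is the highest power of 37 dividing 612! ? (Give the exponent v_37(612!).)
v_37(612!) = 16

Legendre's formula: v_p(n!) = Σ_{k ≥ 1} ⌊n / p^k⌋. For p = 37, n = 612, the terms are:
  ⌊612/37^1⌋ = ⌊612/37⌋ = 16
(the next term ⌊612/37^2⌋ = 0, terminating the sum). Summing: v_37(612!) = 16 = 16.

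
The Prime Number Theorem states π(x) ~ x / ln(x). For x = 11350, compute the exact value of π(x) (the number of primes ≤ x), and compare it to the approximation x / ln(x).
π(11350) = 1370;  x/ln(x) ≈ 1215.60;  relative error ≈ 11.27%.

Directly count primes up to 11350: π(11350) = 1370. The PNT approximation gives 11350/ln(11350) ≈ 11350/9.33697 ≈ 1215.60. Relative error (π(x) − x/ln(x)) / π(x) ≈ 11.27%; the approximation is known to undercount slightly (Li(x) is a better estimate).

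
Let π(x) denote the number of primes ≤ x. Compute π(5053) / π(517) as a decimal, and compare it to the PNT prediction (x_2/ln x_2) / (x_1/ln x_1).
π(5053)/π(517) = 676/97 ≈ 6.9691;  PNT prediction ≈ 7.1609.

π(517) = 97 and π(5053) = 676, so π(5053)/π(517) ≈ 6.9691. The PNT-predicted ratio is (5053/ln(5053)) / (517/ln(517)) ≈ 7.1609. The two agree to within a few percent, as expected.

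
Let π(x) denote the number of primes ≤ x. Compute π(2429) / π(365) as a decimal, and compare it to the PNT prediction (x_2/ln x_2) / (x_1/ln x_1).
π(2429)/π(365) = 360/72 ≈ 5.0000;  PNT prediction ≈ 5.0367.

π(365) = 72 and π(2429) = 360, so π(2429)/π(365) ≈ 5.0000. The PNT-predicted ratio is (2429/ln(2429)) / (365/ln(365)) ≈ 5.0367. The two agree to within a few percent, as expected.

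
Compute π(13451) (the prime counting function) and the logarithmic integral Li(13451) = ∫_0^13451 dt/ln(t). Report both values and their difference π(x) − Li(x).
π(13451) = 1594;  Li(13451) ≈ 1614.63;  π(x) − Li(x) ≈ -20.63.

Direct count of primes ≤ 13451 gives π(13451) = 1594. Numerical evaluation of the logarithmic integral gives Li(13451) ≈ 1614.63. The difference π(x) − Li(x) ≈ -20.63 is typically negative for small/moderate x (Li(x) overestimates), though Littlewood's theorem shows this sign changes infinitely often.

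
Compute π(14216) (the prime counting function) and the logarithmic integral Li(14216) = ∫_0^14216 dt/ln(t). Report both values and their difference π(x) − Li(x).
π(14216) = 1671;  Li(14216) ≈ 1694.87;  π(x) − Li(x) ≈ -23.87.

Direct count of primes ≤ 14216 gives π(14216) = 1671. Numerical evaluation of the logarithmic integral gives Li(14216) ≈ 1694.87. The difference π(x) − Li(x) ≈ -23.87 is typically negative for small/moderate x (Li(x) overestimates), though Littlewood's theorem shows this sign changes infinitely often.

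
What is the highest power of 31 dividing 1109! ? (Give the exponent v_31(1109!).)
v_31(1109!) = 36

Legendre's formula: v_p(n!) = Σ_{k ≥ 1} ⌊n / p^k⌋. For p = 31, n = 1109, the terms are:
  ⌊1109/31^1⌋ = ⌊1109/31⌋ = 35
  ⌊1109/31^2⌋ = ⌊1109/961⌋ = 1
(the next term ⌊1109/31^3⌋ = 0, terminating the sum). Summing: v_31(1109!) = 35 + 1 = 36.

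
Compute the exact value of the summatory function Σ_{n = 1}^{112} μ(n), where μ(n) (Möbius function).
Σ_{n ≤ 112} μ(n) = -4

Compute μ(n) for each 1 ≤ n ≤ 112: μ(1) = 1, μ(2) = -1, μ(3) = -1, μ(4) = 0, μ(5) = -1, μ(6) = 1, μ(7) = -1, μ(8) = 0, μ(9) = 0, μ(10) = 1, μ(11) = -1, μ(12) = 0, μ(13) = -1, μ(14) = 1, μ(15) = 1, μ(16) = 0, μ(17) = -1, μ(18) = 0, μ(19) = -1, μ(20) = 0, μ(21) = 1, μ(22) = 1, μ(23) = -1, μ(24) = 0, μ(25) = 0, μ(26) = 1, μ(27) = 0, μ(28) = 0, μ(29) = -1, μ(30) = -1, μ(31) = -1, μ(32) = 0, μ(33) = 1, μ(34) = 1, μ(35) = 1, μ(36) = 0, μ(37) = -1, μ(38) = 1, μ(39) = 1, μ(40) = 0, μ(41) = -1, μ(42) = -1, μ(43) = -1, μ(44) = 0, μ(45) = 0, μ(46) = 1, μ(47) = -1, μ(48) = 0, μ(49) = 0, μ(50) = 0, μ(51) = 1, μ(52) = 0, μ(53) = -1, μ(54) = 0, μ(55) = 1, μ(56) = 0, μ(57) = 1, μ(58) = 1, μ(59) = -1, μ(60) = 0, μ(61) = -1, μ(62) = 1, μ(63) = 0, μ(64) = 0, μ(65) = 1, μ(66) = -1, μ(67) = -1, μ(68) = 0, μ(69) = 1, μ(70) = -1, μ(71) = -1, μ(72) = 0, μ(73) = -1, μ(74) = 1, μ(75) = 0, μ(76) = 0, μ(77) = 1, μ(78) = -1, μ(79) = -1, μ(80) = 0, μ(81) = 0, μ(82) = 1, μ(83) = -1, μ(84) = 0, μ(85) = 1, μ(86) = 1, μ(87) = 1, μ(88) = 0, μ(89) = -1, μ(90) = 0, μ(91) = 1, μ(92) = 0, μ(93) = 1, μ(94) = 1, μ(95) = 1, μ(96) = 0, μ(97) = -1, μ(98) = 0, μ(99) = 0, μ(100) = 0, μ(101) = -1, μ(102) = -1, μ(103) = -1, μ(104) = 0, μ(105) = -1, μ(106) = 1, μ(107) = -1, μ(108) = 0, μ(109) = -1, μ(110) = -1, μ(111) = 1, μ(112) = 0. Summing all 112 values: -4. (Mertens function M(x) = Σ_{n ≤ x} μ(n); on average M(x) should be small (PNT ⟺ M(x) = o(x)).)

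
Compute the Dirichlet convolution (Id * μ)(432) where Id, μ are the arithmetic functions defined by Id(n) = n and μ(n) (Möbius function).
(Id * μ)(432) = 144

Divisors of 432: [1, 2, 3, 4, 6, 8, 9, 12, 16, 18, 24, 27, 36, 48, 54, 72, 108, 144, 216, 432]. For each d | 432:
  d = 1: Id(1) · μ(432/1) = 1 · 0 = 0
  d = 2: Id(2) · μ(432/2) = 2 · 0 = 0
  d = 3: Id(3) · μ(432/3) = 3 · 0 = 0
  d = 4: Id(4) · μ(432/4) = 4 · 0 = 0
  d = 6: Id(6) · μ(432/6) = 6 · 0 = 0
  d = 8: Id(8) · μ(432/8) = 8 · 0 = 0
  d = 9: Id(9) · μ(432/9) = 9 · 0 = 0
  d = 12: Id(12) · μ(432/12) = 12 · 0 = 0
  d = 16: Id(16) · μ(432/16) = 16 · 0 = 0
  d = 18: Id(18) · μ(432/18) = 18 · 0 = 0
  d = 24: Id(24) · μ(432/24) = 24 · 0 = 0
  d = 27: Id(27) · μ(432/27) = 27 · 0 = 0
  d = 36: Id(36) · μ(432/36) = 36 · 0 = 0
  d = 48: Id(48) · μ(432/48) = 48 · 0 = 0
  d = 54: Id(54) · μ(432/54) = 54 · 0 = 0
  d = 72: Id(72) · μ(432/72) = 72 · 1 = 72
  d = 108: Id(108) · μ(432/108) = 108 · 0 = 0
  d = 144: Id(144) · μ(432/144) = 144 · -1 = -144
  d = 216: Id(216) · μ(432/216) = 216 · -1 = -216
  d = 432: Id(432) · μ(432/432) = 432 · 1 = 432
Summing: (Id * μ)(432) = 0 + 0 + 0 + 0 + 0 + 0 + 0 + 0 + 0 + 0 + 0 + 0 + 0 + 0 + 0 + 72 + 0 + -144 + -216 + 432 = 144.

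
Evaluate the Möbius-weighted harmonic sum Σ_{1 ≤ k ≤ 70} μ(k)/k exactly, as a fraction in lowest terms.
Σ μ(k)/k = 336338530534578047569/224523472888007630167974

Values of μ(k) for 1 ≤ k ≤ 70: μ(1) = 1, μ(2) = -1, μ(3) = -1, μ(5) = -1, μ(6) = 1, μ(7) = -1, μ(10) = 1, μ(11) = -1, μ(13) = -1, μ(14) = 1, μ(15) = 1, μ(17) = -1, μ(19) = -1, μ(21) = 1, μ(22) = 1, μ(23) = -1, μ(26) = 1, μ(29) = -1, μ(30) = -1, μ(31) = -1, μ(33) = 1, μ(34) = 1, μ(35) = 1, μ(37) = -1, μ(38) = 1, μ(39) = 1, μ(41) = -1, μ(42) = -1, μ(43) = -1, μ(46) = 1, μ(47) = -1, μ(51) = 1, μ(53) = -1, μ(55) = 1, μ(57) = 1, μ(58) = 1, μ(59) = -1, μ(61) = -1, μ(62) = 1, μ(65) = 1, μ(66) = -1, μ(67) = -1, μ(69) = 1, μ(70) = -1, with μ = 0 on non-squarefree integers. Summing μ(k)/k for k where μ(k) ≠ 0 gives 336338530534578047569/224523472888007630167974 ≈ 0.0015. (PNT ⟺ this sum → 0 as n → ∞.)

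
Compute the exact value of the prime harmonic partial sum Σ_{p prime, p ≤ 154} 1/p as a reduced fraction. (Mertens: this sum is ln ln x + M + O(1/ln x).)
Σ 1/p = 426559540131011718238816115585684956391671166781102121476137/225319534991831177328890236228992001350685163362356544091910

π(154) = 36, so the primes ≤ 154 are [2, 3, 5, 7, 11, 13, 17, 19, 23, 29, 31, 37, 41, 43, 47, 53, 59, 61, 67, 71, 73, 79, 83, 89, 97, 101, 103, 107, 109, 113, 127, 131, 137, 139, 149, 151]. Summing 1/p over these primes: 426559540131011718238816115585684956391671166781102121476137/225319534991831177328890236228992001350685163362356544091910 ≈ 1.8931. Mertens estimate ln ln(154) + 0.2615 ≈ 1.8783.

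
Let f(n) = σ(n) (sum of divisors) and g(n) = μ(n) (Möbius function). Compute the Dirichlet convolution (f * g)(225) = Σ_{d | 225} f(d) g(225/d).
(σ * μ)(225) = 225

Divisors of 225: [1, 3, 5, 9, 15, 25, 45, 75, 225]. For each d | 225:
  d = 1: σ(1) · μ(225/1) = 1 · 0 = 0
  d = 3: σ(3) · μ(225/3) = 4 · 0 = 0
  d = 5: σ(5) · μ(225/5) = 6 · 0 = 0
  d = 9: σ(9) · μ(225/9) = 13 · 0 = 0
  d = 15: σ(15) · μ(225/15) = 24 · 1 = 24
  d = 25: σ(25) · μ(225/25) = 31 · 0 = 0
  d = 45: σ(45) · μ(225/45) = 78 · -1 = -78
  d = 75: σ(75) · μ(225/75) = 124 · -1 = -124
  d = 225: σ(225) · μ(225/225) = 403 · 1 = 403
Summing: (σ * μ)(225) = 0 + 0 + 0 + 0 + 24 + 0 + -78 + -124 + 403 = 225.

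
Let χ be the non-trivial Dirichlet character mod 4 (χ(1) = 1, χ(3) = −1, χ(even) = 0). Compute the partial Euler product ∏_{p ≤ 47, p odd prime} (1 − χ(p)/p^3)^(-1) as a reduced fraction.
∏ = 5542372783760447569145696690995330585/5720007308274565543266215981884637184

The odd primes p ≤ 47 are [3, 5, 7, 11, 13, 17, 19, 23, 29, 31, 37, 41, 43, 47]. For each, χ(p) = 1 if p ≡ 1 mod 4, χ(p) = −1 if p ≡ 3 mod 4. Taking (1 − χ(p)/p^3)^(-1) = p^3/(p^3 − χ(p)): (1 − (-1)/3^3)^(-1) · (1 − (1)/5^3)^(-1) · (1 − (-1)/7^3)^(-1) · (1 − (-1)/11^3)^(-1) · (1 − (1)/13^3)^(-1) · (1 − (1)/17^3)^(-1) · (1 − (-1)/19^3)^(-1) · (1 − (-1)/23^3)^(-1) · (1 − (1)/29^3)^(-1) · (1 − (-1)/31^3)^(-1) · (1 − (1)/37^3)^(-1) · (1 − (1)/41^3)^(-1) · (1 − (-1)/43^3)^(-1) · (1 − (-1)/47^3)^(-1) = 5542372783760447569145696690995330585/5720007308274565543266215981884637184.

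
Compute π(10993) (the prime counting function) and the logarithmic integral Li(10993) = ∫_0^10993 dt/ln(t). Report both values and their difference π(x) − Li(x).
π(10993) = 1335;  Li(10993) ≈ 1353.39;  π(x) − Li(x) ≈ -18.39.

Direct count of primes ≤ 10993 gives π(10993) = 1335. Numerical evaluation of the logarithmic integral gives Li(10993) ≈ 1353.39. The difference π(x) − Li(x) ≈ -18.39 is typically negative for small/moderate x (Li(x) overestimates), though Littlewood's theorem shows this sign changes infinitely often.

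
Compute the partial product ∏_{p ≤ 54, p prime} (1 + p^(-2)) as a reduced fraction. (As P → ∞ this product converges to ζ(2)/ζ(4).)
∏ = 5396954168104720000000000/3563579332076505044832837

The primes p ≤ 54 are [2, 3, 5, 7, 11, 13, 17, 19, 23, 29, 31, 37, 41, 43, 47, 53]. For each, (1 + 1/p^2) = (p^2 + 1)/p^2. Multiplying these fractions over p ∈ [2, 3, 5, 7, 11, 13, 17, 19, 23, 29, 31, 37, 41, 43, 47, 53] gives 5396954168104720000000000/3563579332076505044832837. (In the limit P → ∞ this tends to ζ(2)/ζ(4).)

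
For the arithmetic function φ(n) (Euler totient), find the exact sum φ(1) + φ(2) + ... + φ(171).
Σ_{n ≤ 171} φ(n) = 8938

Compute φ(n) for each 1 ≤ n ≤ 171: φ(1) = 1, φ(2) = 1, φ(3) = 2, φ(4) = 2, φ(5) = 4, φ(6) = 2, φ(7) = 6, φ(8) = 4, φ(9) = 6, φ(10) = 4, φ(11) = 10, φ(12) = 4, φ(13) = 12, φ(14) = 6, φ(15) = 8, φ(16) = 8, φ(17) = 16, φ(18) = 6, φ(19) = 18, φ(20) = 8, φ(21) = 12, φ(22) = 10, φ(23) = 22, φ(24) = 8, φ(25) = 20, φ(26) = 12, φ(27) = 18, φ(28) = 12, φ(29) = 28, φ(30) = 8, φ(31) = 30, φ(32) = 16, φ(33) = 20, φ(34) = 16, φ(35) = 24, φ(36) = 12, φ(37) = 36, φ(38) = 18, φ(39) = 24, φ(40) = 16, φ(41) = 40, φ(42) = 12, φ(43) = 42, φ(44) = 20, φ(45) = 24, φ(46) = 22, φ(47) = 46, φ(48) = 16, φ(49) = 42, φ(50) = 20, φ(51) = 32, φ(52) = 24, φ(53) = 52, φ(54) = 18, φ(55) = 40, φ(56) = 24, φ(57) = 36, φ(58) = 28, φ(59) = 58, φ(60) = 16, φ(61) = 60, φ(62) = 30, φ(63) = 36, φ(64) = 32, φ(65) = 48, φ(66) = 20, φ(67) = 66, φ(68) = 32, φ(69) = 44, φ(70) = 24, φ(71) = 70, φ(72) = 24, φ(73) = 72, φ(74) = 36, φ(75) = 40, φ(76) = 36, φ(77) = 60, φ(78) = 24, φ(79) = 78, φ(80) = 32, φ(81) = 54, φ(82) = 40, φ(83) = 82, φ(84) = 24, φ(85) = 64, φ(86) = 42, φ(87) = 56, φ(88) = 40, φ(89) = 88, φ(90) = 24, φ(91) = 72, φ(92) = 44, φ(93) = 60, φ(94) = 46, φ(95) = 72, φ(96) = 32, φ(97) = 96, φ(98) = 42, φ(99) = 60, φ(100) = 40, φ(101) = 100, φ(102) = 32, φ(103) = 102, φ(104) = 48, φ(105) = 48, φ(106) = 52, φ(107) = 106, φ(108) = 36, φ(109) = 108, φ(110) = 40, φ(111) = 72, φ(112) = 48, φ(113) = 112, φ(114) = 36, φ(115) = 88, φ(116) = 56, φ(117) = 72, φ(118) = 58, φ(119) = 96, φ(120) = 32, φ(121) = 110, φ(122) = 60, φ(123) = 80, φ(124) = 60, φ(125) = 100, φ(126) = 36, φ(127) = 126, φ(128) = 64, φ(129) = 84, φ(130) = 48, φ(131) = 130, φ(132) = 40, φ(133) = 108, φ(134) = 66, φ(135) = 72, φ(136) = 64, φ(137) = 136, φ(138) = 44, φ(139) = 138, φ(140) = 48, φ(141) = 92, φ(142) = 70, φ(143) = 120, φ(144) = 48, φ(145) = 112, φ(146) = 72, φ(147) = 84, φ(148) = 72, φ(149) = 148, φ(150) = 40, φ(151) = 150, φ(152) = 72, φ(153) = 96, φ(154) = 60, φ(155) = 120, φ(156) = 48, φ(157) = 156, φ(158) = 78, φ(159) = 104, φ(160) = 64, φ(161) = 132, φ(162) = 54, φ(163) = 162, φ(164) = 80, φ(165) = 80, φ(166) = 82, φ(167) = 166, φ(168) = 48, φ(169) = 156, φ(170) = 64, φ(171) = 108. Summing all 171 values: 8938. (Average order: Σ_{n ≤ x} φ(n) ~ (3/π²) x². For x = 171, (3/π²)·171² ≈ 8888.20.)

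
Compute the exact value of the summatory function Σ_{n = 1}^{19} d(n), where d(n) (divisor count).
Σ_{n ≤ 19} d(n) = 60

Compute d(n) for each 1 ≤ n ≤ 19: d(1) = 1, d(2) = 2, d(3) = 2, d(4) = 3, d(5) = 2, d(6) = 4, d(7) = 2, d(8) = 4, d(9) = 3, d(10) = 4, d(11) = 2, d(12) = 6, d(13) = 2, d(14) = 4, d(15) = 4, d(16) = 5, d(17) = 2, d(18) = 6, d(19) = 2. Summing all 19 values: 60. (Dirichlet's divisor formula: Σ_{n ≤ x} d(n) = x ln(x) + (2γ − 1) x + O(√x). For x = 19, the asymptotic estimate is ≈ 58.88.)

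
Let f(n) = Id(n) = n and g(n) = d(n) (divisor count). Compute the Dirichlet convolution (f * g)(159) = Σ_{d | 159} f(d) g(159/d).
(Id * d)(159) = 275

Divisors of 159: [1, 3, 53, 159]. For each d | 159:
  d = 1: Id(1) · d(159/1) = 1 · 4 = 4
  d = 3: Id(3) · d(159/3) = 3 · 2 = 6
  d = 53: Id(53) · d(159/53) = 53 · 2 = 106
  d = 159: Id(159) · d(159/159) = 159 · 1 = 159
Summing: (Id * d)(159) = 4 + 6 + 106 + 159 = 275.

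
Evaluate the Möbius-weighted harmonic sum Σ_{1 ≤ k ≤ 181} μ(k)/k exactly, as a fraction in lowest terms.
Σ μ(k)/k = -55899517432623235554411607600017313811576767641103296860860299685947631/5397346292805549782720214077673687806275517530364350655459511599582614290

Values of μ(k) for 1 ≤ k ≤ 181: μ(1) = 1, μ(2) = -1, μ(3) = -1, μ(5) = -1, μ(6) = 1, μ(7) = -1, μ(10) = 1, μ(11) = -1, μ(13) = -1, μ(14) = 1, μ(15) = 1, μ(17) = -1, μ(19) = -1, μ(21) = 1, μ(22) = 1, μ(23) = -1, μ(26) = 1, μ(29) = -1, μ(30) = -1, μ(31) = -1, μ(33) = 1, μ(34) = 1, μ(35) = 1, μ(37) = -1, μ(38) = 1, μ(39) = 1, μ(41) = -1, μ(42) = -1, μ(43) = -1, μ(46) = 1, μ(47) = -1, μ(51) = 1, μ(53) = -1, μ(55) = 1, μ(57) = 1, μ(58) = 1, μ(59) = -1, μ(61) = -1, μ(62) = 1, μ(65) = 1, μ(66) = -1, μ(67) = -1, μ(69) = 1, μ(70) = -1, μ(71) = -1, μ(73) = -1, μ(74) = 1, μ(77) = 1, μ(78) = -1, μ(79) = -1, μ(82) = 1, μ(83) = -1, μ(85) = 1, μ(86) = 1, μ(87) = 1, μ(89) = -1, μ(91) = 1, μ(93) = 1, μ(94) = 1, μ(95) = 1, μ(97) = -1, μ(101) = -1, μ(102) = -1, μ(103) = -1, μ(105) = -1, μ(106) = 1, μ(107) = -1, μ(109) = -1, μ(110) = -1, μ(111) = 1, μ(113) = -1, μ(114) = -1, μ(115) = 1, μ(118) = 1, μ(119) = 1, μ(122) = 1, μ(123) = 1, μ(127) = -1, μ(129) = 1, μ(130) = -1, μ(131) = -1, μ(133) = 1, μ(134) = 1, μ(137) = -1, μ(138) = -1, μ(139) = -1, μ(141) = 1, μ(142) = 1, μ(143) = 1, μ(145) = 1, μ(146) = 1, μ(149) = -1, μ(151) = -1, μ(154) = -1, μ(155) = 1, μ(157) = -1, μ(158) = 1, μ(159) = 1, μ(161) = 1, μ(163) = -1, μ(165) = -1, μ(166) = 1, μ(167) = -1, μ(170) = -1, μ(173) = -1, μ(174) = -1, μ(177) = 1, μ(178) = 1, μ(179) = -1, μ(181) = -1, with μ = 0 on non-squarefree integers. Summing μ(k)/k for k where μ(k) ≠ 0 gives -55899517432623235554411607600017313811576767641103296860860299685947631/5397346292805549782720214077673687806275517530364350655459511599582614290 ≈ -0.0104. (PNT ⟺ this sum → 0 as n → ∞.)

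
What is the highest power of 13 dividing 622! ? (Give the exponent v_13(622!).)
v_13(622!) = 50

Legendre's formula: v_p(n!) = Σ_{k ≥ 1} ⌊n / p^k⌋. For p = 13, n = 622, the terms are:
  ⌊622/13^1⌋ = ⌊622/13⌋ = 47
  ⌊622/13^2⌋ = ⌊622/169⌋ = 3
(the next term ⌊622/13^3⌋ = 0, terminating the sum). Summing: v_13(622!) = 47 + 3 = 50.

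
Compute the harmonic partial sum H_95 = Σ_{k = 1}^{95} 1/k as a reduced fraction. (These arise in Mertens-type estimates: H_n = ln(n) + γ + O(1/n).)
H_95 = 3691835092344109255246562280652279367381/718766754945489455304472257065075294400

Direct summation: H_95 = 1 + 1/2 + ... + 1/95. The least common denominator is lcm(1, ..., 95) = 718766754945489455304472257065075294400; over this denominator the numerator is 718766754945489455304472257065075294400 + 359383377472744727652236128532537647200 + 239588918315163151768157419021691764800 + 179691688736372363826118064266268823600 + 143753350989097891060894451413015058880 + 119794459157581575884078709510845882400 + 102680964992212779329210322437867899200 + 89845844368186181913059032133134411800 + 79862972771721050589385806340563921600 + 71876675494548945530447225706507529440 + 65342432267771768664042932460461390400 + 59897229578790787942039354755422941200 + 55289750380422265792651712081928868800 + 51340482496106389664605161218933949600 + 47917783663032630353631483804338352960 + 44922922184093090956529516066567205900 + 42280397349734673841439544533239723200 + 39931486385860525294692903170281960800 + 37829829207657339752866960898161857600 + 35938337747274472765223612853253764720 + 34226988330737593109736774145955966400 + 32671216133885884332021466230230695200 + 31250728475890845882803141611525012800 + 29948614789395393971019677377711470600 + 28750670197819578212178890282603011776 + 27644875190211132896325856040964434400 + 26620990923907016863128602113521307200 + 25670241248053194832302580609466974800 + 24785060515361705355326629553968113600 + 23958891831516315176815741902169176480 + 23186024353080305009821685711776622400 + 22461461092046545478264758033283602950 + 21780810755923922888014310820153796800 + 21140198674867336920719772266619861600 + 20536192998442555865842064487573579840 + 19965743192930262647346451585140980400 + 19426128512040255548769520461218251200 + 18914914603828669876433480449080928800 + 18429916793474088597550570693976289600 + 17969168873637236382611806426626882360 + 17530896462085108665962737977196958400 + 17113494165368796554868387072977983200 + 16715505928964871053592378071280820800 + 16335608066942942166010733115115347600 + 15972594554344210117877161268112784320 + 15625364237945422941401570805762506400 + 15292909679691265006478133129044155200 + 14974307394697696985509838688855735300 + 14668709284601825618458617491123985600 + 14375335098909789106089445141301505888 + 14093465783244891280479848177746574400 + 13822437595105566448162928020482217200 + 13561636885763951986876835038963684800 + 13310495461953508431564301056760653600 + 13068486453554353732808586492092278080 + 12835120624026597416151290304733487400 + 12609943069219113250955653632720619200 + 12392530257680852677663314776984056800 + 12182487371957448394991055204492801600 + 11979445915758157588407870951084588240 + 11783061556483433693515938640411070400 + 11593012176540152504910842855888311200 + 11408996110245864369912258048651988800 + 11230730546023272739132379016641801475 + 11057950076084453158530342416385773760 + 10890405377961961444007155410076898400 + 10727862014111782914992123239777243200 + 10570099337433668460359886133309930800 + 10416909491963615294267713870508337600 + 10268096499221277932921032243786789920 + 10123475421767457116964397986832046400 + 9982871596465131323673225792570490200 + 9846119930760129524718798041987332800 + 9713064256020127774384760230609125600 + 9583556732606526070726296760867670592 + 9457457301914334938216740224540464400 + 9334633181110252666291847494351627200 + 9214958396737044298775285346988144800 + 9098313353740372851955345026140193600 + 8984584436818618191305903213313441180 + 8873663641302338954376200704507102400 + 8765448231042554332981368988598479200 + 8659840421029993437403280205603316800 + 8556747082684398277434193536488991600 + 8456079469946934768287908906647944640 + 8357752964482435526796189035640410400 + 8261686838453901785108876517989371200 + 8167804033471471083005366557557673800 + 8076030954443701744994070304101969600 + 7986297277172105058938580634056392160 + 7898535768631752256093101725989838400 + 7812682118972711470700785402881253200 + 7728674784360101669940561903925540800 + 7646454839845632503239066564522077600 + 7565965841531467950573392179632371520 = 3691835092344109255246562280652279367381, so H_95 = 3691835092344109255246562280652279367381/718766754945489455304472257065075294400 (already in lowest terms) ≈ 5.13635. (The PNT-adjacent estimate ln(95) + γ ≈ 5.13109 matches within O(1/n).)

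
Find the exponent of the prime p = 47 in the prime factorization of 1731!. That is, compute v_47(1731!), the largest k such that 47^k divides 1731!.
v_47(1731!) = 36

Legendre's formula: v_p(n!) = Σ_{k ≥ 1} ⌊n / p^k⌋. For p = 47, n = 1731, the terms are:
  ⌊1731/47^1⌋ = ⌊1731/47⌋ = 36
(the next term ⌊1731/47^2⌋ = 0, terminating the sum). Summing: v_47(1731!) = 36 = 36.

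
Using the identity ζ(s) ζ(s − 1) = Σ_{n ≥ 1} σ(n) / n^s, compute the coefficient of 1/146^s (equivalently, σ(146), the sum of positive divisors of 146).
σ(146) = 222

In the product (Σ m^0/m^s)(Σ k / k^s) = Σ (Σ_{d | n} d) / n^s, the coefficient of 1/n^s is σ(n) = Σ_{d | n} d. For n = 146, divisors are [1, 2, 73, 146]; summing: σ(146) = 222.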